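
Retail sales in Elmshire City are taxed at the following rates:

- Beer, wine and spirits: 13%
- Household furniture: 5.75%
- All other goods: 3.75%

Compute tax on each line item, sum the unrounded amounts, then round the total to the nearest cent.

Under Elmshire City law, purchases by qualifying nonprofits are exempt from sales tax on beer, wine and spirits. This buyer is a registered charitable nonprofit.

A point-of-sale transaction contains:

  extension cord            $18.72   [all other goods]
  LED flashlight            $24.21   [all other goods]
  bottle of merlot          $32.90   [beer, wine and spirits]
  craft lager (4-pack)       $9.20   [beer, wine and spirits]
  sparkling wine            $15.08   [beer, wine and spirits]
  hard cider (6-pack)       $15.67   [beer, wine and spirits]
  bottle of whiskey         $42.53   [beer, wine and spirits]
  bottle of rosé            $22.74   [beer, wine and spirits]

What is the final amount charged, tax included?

$182.66

Extension cord $18.72: all other goods → 3.75% → $0.702
LED flashlight $24.21: all other goods → 3.75% → $0.907875
Bottle of merlot $32.90: beer, wine and spirits, buyer-exempt → 0% → $0.00
Craft lager (4-pack) $9.20: beer, wine and spirits, buyer-exempt → 0% → $0.00
Sparkling wine $15.08: beer, wine and spirits, buyer-exempt → 0% → $0.00
Hard cider (6-pack) $15.67: beer, wine and spirits, buyer-exempt → 0% → $0.00
Bottle of whiskey $42.53: beer, wine and spirits, buyer-exempt → 0% → $0.00
Bottle of rosé $22.74: beer, wine and spirits, buyer-exempt → 0% → $0.00
Subtotal = $181.05; unrounded tax = $1.609875 → $1.61; total due = $182.66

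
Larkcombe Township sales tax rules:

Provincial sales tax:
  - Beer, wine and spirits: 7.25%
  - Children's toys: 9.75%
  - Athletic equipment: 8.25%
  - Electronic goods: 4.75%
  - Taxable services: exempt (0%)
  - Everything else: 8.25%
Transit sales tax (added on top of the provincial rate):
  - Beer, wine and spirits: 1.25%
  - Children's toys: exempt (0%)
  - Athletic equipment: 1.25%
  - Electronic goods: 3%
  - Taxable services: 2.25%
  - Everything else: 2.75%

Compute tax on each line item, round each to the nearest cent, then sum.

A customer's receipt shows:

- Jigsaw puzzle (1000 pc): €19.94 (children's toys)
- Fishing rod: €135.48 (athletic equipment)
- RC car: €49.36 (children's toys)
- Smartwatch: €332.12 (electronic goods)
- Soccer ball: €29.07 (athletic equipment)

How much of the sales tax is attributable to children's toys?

€6.75

Jigsaw puzzle (1000 pc) €19.94: children's toys → 9.75% + 0% transit = 9.75% → €1.94
RC car €49.36: children's toys → 9.75% + 0% transit = 9.75% → €4.81
Tax on children's toys = €1.94 + €4.81 = €6.75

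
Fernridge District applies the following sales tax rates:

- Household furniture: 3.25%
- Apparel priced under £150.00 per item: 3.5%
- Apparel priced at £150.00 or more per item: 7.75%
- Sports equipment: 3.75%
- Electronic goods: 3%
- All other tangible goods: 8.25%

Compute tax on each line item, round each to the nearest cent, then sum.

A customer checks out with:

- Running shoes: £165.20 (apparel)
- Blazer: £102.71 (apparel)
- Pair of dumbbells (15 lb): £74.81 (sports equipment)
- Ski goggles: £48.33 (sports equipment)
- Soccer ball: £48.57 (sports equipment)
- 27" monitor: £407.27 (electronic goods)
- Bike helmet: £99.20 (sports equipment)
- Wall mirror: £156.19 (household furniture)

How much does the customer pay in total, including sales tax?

£1146.13

Running shoes £165.20: apparel, £150.00 or more → 7.75% → £12.80
Blazer £102.71: apparel, under £150.00 → 3.5% → £3.59
Pair of dumbbells (15 lb) £74.81: sports equipment → 3.75% → £2.81
Ski goggles £48.33: sports equipment → 3.75% → £1.81
Soccer ball £48.57: sports equipment → 3.75% → £1.82
27" monitor £407.27: electronic goods → 3% → £12.22
Bike helmet £99.20: sports equipment → 3.75% → £3.72
Wall mirror £156.19: household furniture → 3.25% → £5.08
Subtotal = £1102.28; tax = £43.85; total due = £1146.13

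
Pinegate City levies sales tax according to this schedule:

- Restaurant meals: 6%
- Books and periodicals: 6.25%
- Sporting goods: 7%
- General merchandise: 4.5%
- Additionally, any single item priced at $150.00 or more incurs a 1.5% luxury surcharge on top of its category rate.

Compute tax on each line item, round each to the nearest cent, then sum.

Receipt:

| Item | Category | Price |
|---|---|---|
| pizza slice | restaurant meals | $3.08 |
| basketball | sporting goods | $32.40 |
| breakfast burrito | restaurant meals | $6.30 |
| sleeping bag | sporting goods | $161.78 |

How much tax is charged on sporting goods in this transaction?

Basketball $32.40: sporting goods → 7% → $2.27
Sleeping bag $161.78: sporting goods → 7% + 1.5% surcharge = 8.5% → $13.75
Tax on sporting goods = $2.27 + $13.75 = $16.02

$16.02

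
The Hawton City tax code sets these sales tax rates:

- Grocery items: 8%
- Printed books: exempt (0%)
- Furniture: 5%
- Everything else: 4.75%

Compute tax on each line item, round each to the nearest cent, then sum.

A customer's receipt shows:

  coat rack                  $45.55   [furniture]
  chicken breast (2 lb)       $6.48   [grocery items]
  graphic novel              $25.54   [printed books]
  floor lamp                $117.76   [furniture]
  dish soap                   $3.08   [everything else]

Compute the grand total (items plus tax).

$207.25

Coat rack $45.55: furniture → 5% → $2.28
Chicken breast (2 lb) $6.48: grocery items → 8% → $0.52
Graphic novel $25.54: printed books → 0% → $0.00
Floor lamp $117.76: furniture → 5% → $5.89
Dish soap $3.08: everything else → 4.75% → $0.15
Subtotal = $198.41; tax = $8.84; total due = $207.25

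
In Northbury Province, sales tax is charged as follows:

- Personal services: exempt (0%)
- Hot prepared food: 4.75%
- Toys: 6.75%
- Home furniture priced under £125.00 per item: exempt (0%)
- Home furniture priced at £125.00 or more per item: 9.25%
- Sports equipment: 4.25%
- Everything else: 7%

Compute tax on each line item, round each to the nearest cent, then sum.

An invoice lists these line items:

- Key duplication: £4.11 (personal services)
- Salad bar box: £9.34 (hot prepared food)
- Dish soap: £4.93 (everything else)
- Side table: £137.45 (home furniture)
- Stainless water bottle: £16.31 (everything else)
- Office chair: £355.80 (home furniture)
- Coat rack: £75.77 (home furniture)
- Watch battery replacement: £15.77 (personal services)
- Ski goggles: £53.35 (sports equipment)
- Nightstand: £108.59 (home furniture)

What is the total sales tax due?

£49.82

Key duplication £4.11: personal services → 0% → £0.00
Salad bar box £9.34: hot prepared food → 4.75% → £0.44
Dish soap £4.93: everything else → 7% → £0.35
Side table £137.45: home furniture, £125.00 or more → 9.25% → £12.71
Stainless water bottle £16.31: everything else → 7% → £1.14
Office chair £355.80: home furniture, £125.00 or more → 9.25% → £32.91
Coat rack £75.77: home furniture, under £125.00 → 0% → £0.00
Watch battery replacement £15.77: personal services → 0% → £0.00
Ski goggles £53.35: sports equipment → 4.25% → £2.27
Nightstand £108.59: home furniture, under £125.00 → 0% → £0.00
Total tax = £0.44 + £0.35 + £12.71 + £1.14 + £32.91 + £2.27 = £49.82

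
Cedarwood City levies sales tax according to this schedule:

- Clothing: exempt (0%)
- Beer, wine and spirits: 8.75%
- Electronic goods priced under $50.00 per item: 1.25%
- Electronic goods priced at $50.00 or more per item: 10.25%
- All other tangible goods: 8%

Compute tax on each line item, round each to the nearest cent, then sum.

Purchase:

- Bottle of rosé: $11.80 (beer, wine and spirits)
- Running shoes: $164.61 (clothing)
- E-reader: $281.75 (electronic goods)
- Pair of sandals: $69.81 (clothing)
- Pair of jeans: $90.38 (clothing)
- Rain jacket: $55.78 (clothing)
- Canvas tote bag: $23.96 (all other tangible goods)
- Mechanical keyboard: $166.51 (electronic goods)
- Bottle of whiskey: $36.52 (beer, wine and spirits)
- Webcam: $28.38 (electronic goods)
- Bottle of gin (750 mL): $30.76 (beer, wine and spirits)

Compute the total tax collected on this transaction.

$55.14

Bottle of rosé $11.80: beer, wine and spirits → 8.75% → $1.03
Running shoes $164.61: clothing → 0% → $0.00
E-reader $281.75: electronic goods, $50.00 or more → 10.25% → $28.88
Pair of sandals $69.81: clothing → 0% → $0.00
Pair of jeans $90.38: clothing → 0% → $0.00
Rain jacket $55.78: clothing → 0% → $0.00
Canvas tote bag $23.96: all other tangible goods → 8% → $1.92
Mechanical keyboard $166.51: electronic goods, $50.00 or more → 10.25% → $17.07
Bottle of whiskey $36.52: beer, wine and spirits → 8.75% → $3.20
Webcam $28.38: electronic goods, under $50.00 → 1.25% → $0.35
Bottle of gin (750 mL) $30.76: beer, wine and spirits → 8.75% → $2.69
Total tax = $1.03 + $28.88 + $1.92 + $17.07 + $3.20 + $0.35 + $2.69 = $55.14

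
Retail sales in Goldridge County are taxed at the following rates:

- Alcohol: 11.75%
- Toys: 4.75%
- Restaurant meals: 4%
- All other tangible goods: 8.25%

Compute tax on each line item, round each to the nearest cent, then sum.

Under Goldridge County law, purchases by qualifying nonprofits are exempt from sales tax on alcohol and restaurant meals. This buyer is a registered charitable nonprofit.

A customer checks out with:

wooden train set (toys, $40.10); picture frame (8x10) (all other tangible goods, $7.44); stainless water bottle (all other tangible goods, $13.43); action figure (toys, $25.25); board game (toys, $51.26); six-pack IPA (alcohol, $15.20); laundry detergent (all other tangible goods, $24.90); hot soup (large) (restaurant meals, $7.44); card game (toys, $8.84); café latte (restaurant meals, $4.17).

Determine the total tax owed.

Wooden train set $40.10: toys → 4.75% → $1.90
Picture frame (8x10) $7.44: all other tangible goods → 8.25% → $0.61
Stainless water bottle $13.43: all other tangible goods → 8.25% → $1.11
Action figure $25.25: toys → 4.75% → $1.20
Board game $51.26: toys → 4.75% → $2.43
Six-pack IPA $15.20: alcohol, buyer-exempt → 0% → $0.00
Laundry detergent $24.90: all other tangible goods → 8.25% → $2.05
Hot soup (large) $7.44: restaurant meals, buyer-exempt → 0% → $0.00
Card game $8.84: toys → 4.75% → $0.42
Café latte $4.17: restaurant meals, buyer-exempt → 0% → $0.00
Total tax = $1.90 + $0.61 + $1.11 + $1.20 + $2.43 + $2.05 + $0.42 = $9.72

$9.72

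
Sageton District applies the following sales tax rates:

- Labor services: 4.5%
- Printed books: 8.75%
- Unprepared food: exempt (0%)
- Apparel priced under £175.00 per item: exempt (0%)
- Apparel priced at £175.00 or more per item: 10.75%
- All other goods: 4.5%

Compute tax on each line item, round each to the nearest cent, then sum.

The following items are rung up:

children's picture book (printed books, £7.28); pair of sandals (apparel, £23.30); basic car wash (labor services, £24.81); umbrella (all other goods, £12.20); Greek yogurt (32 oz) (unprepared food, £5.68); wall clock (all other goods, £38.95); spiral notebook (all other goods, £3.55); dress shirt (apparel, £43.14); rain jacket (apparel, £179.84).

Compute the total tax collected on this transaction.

Children's picture book £7.28: printed books → 8.75% → £0.64
Pair of sandals £23.30: apparel, under £175.00 → 0% → £0.00
Basic car wash £24.81: labor services → 4.5% → £1.12
Umbrella £12.20: all other goods → 4.5% → £0.55
Greek yogurt (32 oz) £5.68: unprepared food → 0% → £0.00
Wall clock £38.95: all other goods → 4.5% → £1.75
Spiral notebook £3.55: all other goods → 4.5% → £0.16
Dress shirt £43.14: apparel, under £175.00 → 0% → £0.00
Rain jacket £179.84: apparel, £175.00 or more → 10.75% → £19.33
Total tax = £0.64 + £1.12 + £0.55 + £1.75 + £0.16 + £19.33 = £23.55

£23.55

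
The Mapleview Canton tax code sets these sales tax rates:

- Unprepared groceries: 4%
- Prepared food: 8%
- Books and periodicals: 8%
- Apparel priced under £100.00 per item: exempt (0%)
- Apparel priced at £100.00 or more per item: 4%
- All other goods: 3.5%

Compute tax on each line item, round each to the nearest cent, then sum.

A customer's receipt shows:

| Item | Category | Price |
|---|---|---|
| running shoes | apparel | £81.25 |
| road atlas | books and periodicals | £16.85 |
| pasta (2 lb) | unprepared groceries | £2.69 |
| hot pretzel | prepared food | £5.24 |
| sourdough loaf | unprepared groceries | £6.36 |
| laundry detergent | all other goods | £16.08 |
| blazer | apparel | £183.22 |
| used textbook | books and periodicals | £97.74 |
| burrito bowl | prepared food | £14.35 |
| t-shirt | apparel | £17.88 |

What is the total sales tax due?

Running shoes £81.25: apparel, under £100.00 → 0% → £0.00
Road atlas £16.85: books and periodicals → 8% → £1.35
Pasta (2 lb) £2.69: unprepared groceries → 4% → £0.11
Hot pretzel £5.24: prepared food → 8% → £0.42
Sourdough loaf £6.36: unprepared groceries → 4% → £0.25
Laundry detergent £16.08: all other goods → 3.5% → £0.56
Blazer £183.22: apparel, £100.00 or more → 4% → £7.33
Used textbook £97.74: books and periodicals → 8% → £7.82
Burrito bowl £14.35: prepared food → 8% → £1.15
T-shirt £17.88: apparel, under £100.00 → 0% → £0.00
Total tax = £1.35 + £0.11 + £0.42 + £0.25 + £0.56 + £7.33 + £7.82 + £1.15 = £18.99

£18.99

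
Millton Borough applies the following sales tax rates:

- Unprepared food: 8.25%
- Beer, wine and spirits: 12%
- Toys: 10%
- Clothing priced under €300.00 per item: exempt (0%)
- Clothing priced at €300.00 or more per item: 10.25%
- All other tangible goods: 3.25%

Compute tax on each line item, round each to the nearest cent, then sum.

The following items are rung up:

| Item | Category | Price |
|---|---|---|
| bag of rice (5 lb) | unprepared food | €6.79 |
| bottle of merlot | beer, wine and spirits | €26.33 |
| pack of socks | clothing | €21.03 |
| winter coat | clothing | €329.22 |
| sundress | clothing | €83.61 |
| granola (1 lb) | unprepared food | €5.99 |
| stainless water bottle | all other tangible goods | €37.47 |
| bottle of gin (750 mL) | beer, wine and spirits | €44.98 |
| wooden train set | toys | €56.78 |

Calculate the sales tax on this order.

€50.26

Bag of rice (5 lb) €6.79: unprepared food → 8.25% → €0.56
Bottle of merlot €26.33: beer, wine and spirits → 12% → €3.16
Pack of socks €21.03: clothing, under €300.00 → 0% → €0.00
Winter coat €329.22: clothing, €300.00 or more → 10.25% → €33.75
Sundress €83.61: clothing, under €300.00 → 0% → €0.00
Granola (1 lb) €5.99: unprepared food → 8.25% → €0.49
Stainless water bottle €37.47: all other tangible goods → 3.25% → €1.22
Bottle of gin (750 mL) €44.98: beer, wine and spirits → 12% → €5.40
Wooden train set €56.78: toys → 10% → €5.68
Total tax = €0.56 + €3.16 + €33.75 + €0.49 + €1.22 + €5.40 + €5.68 = €50.26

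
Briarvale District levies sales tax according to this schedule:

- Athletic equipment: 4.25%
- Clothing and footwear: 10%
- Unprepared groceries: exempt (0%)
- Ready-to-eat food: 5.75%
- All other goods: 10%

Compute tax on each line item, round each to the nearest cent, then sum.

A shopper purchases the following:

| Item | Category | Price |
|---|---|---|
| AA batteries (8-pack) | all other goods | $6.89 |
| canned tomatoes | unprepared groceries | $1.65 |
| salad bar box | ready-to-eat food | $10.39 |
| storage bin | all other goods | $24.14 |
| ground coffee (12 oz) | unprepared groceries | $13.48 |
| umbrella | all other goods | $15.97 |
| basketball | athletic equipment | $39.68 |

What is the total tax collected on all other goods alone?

AA batteries (8-pack) $6.89: all other goods → 10% → $0.69
Storage bin $24.14: all other goods → 10% → $2.41
Umbrella $15.97: all other goods → 10% → $1.60
Tax on all other goods = $0.69 + $2.41 + $1.60 = $4.70

$4.70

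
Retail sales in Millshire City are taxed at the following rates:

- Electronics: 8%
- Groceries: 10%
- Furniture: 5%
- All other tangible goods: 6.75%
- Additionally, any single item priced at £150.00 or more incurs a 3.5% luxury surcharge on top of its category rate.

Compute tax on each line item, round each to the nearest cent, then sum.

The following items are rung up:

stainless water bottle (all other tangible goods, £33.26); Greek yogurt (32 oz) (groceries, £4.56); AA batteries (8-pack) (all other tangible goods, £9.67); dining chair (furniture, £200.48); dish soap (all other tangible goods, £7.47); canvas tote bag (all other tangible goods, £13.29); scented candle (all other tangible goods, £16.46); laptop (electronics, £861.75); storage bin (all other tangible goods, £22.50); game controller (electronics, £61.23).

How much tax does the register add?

£128.43

Stainless water bottle £33.26: all other tangible goods → 6.75% → £2.25
Greek yogurt (32 oz) £4.56: groceries → 10% → £0.46
AA batteries (8-pack) £9.67: all other tangible goods → 6.75% → £0.65
Dining chair £200.48: furniture → 5% + 3.5% surcharge = 8.5% → £17.04
Dish soap £7.47: all other tangible goods → 6.75% → £0.50
Canvas tote bag £13.29: all other tangible goods → 6.75% → £0.90
Scented candle £16.46: all other tangible goods → 6.75% → £1.11
Laptop £861.75: electronics → 8% + 3.5% surcharge = 11.5% → £99.10
Storage bin £22.50: all other tangible goods → 6.75% → £1.52
Game controller £61.23: electronics → 8% → £4.90
Total tax = £2.25 + £0.46 + £0.65 + £17.04 + £0.50 + £0.90 + £1.11 + £99.10 + £1.52 + £4.90 = £128.43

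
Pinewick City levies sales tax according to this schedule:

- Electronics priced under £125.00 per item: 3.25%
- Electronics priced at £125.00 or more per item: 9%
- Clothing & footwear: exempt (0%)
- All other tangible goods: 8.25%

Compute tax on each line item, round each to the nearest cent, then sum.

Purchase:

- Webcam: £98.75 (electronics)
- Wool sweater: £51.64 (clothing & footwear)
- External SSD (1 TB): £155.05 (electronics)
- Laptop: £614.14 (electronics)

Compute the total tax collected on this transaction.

Webcam £98.75: electronics, under £125.00 → 3.25% → £3.21
Wool sweater £51.64: clothing & footwear → 0% → £0.00
External SSD (1 TB) £155.05: electronics, £125.00 or more → 9% → £13.95
Laptop £614.14: electronics, £125.00 or more → 9% → £55.27
Total tax = £3.21 + £13.95 + £55.27 = £72.43

£72.43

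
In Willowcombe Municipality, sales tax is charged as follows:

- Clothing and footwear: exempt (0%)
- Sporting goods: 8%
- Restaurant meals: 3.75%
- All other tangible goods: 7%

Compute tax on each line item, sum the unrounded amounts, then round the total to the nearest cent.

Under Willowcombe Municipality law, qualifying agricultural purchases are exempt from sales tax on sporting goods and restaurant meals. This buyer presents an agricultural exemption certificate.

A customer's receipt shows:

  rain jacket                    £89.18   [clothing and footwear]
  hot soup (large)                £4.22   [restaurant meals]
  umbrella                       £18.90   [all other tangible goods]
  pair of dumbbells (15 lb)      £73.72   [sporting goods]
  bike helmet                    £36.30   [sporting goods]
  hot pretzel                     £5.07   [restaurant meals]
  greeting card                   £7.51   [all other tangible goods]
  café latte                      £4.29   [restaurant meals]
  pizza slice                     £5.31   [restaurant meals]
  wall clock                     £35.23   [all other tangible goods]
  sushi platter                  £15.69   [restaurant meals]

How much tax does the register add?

£4.31

Rain jacket £89.18: clothing and footwear → 0% → £0.00
Hot soup (large) £4.22: restaurant meals, buyer-exempt → 0% → £0.00
Umbrella £18.90: all other tangible goods → 7% → £1.323
Pair of dumbbells (15 lb) £73.72: sporting goods, buyer-exempt → 0% → £0.00
Bike helmet £36.30: sporting goods, buyer-exempt → 0% → £0.00
Hot pretzel £5.07: restaurant meals, buyer-exempt → 0% → £0.00
Greeting card £7.51: all other tangible goods → 7% → £0.5257
Café latte £4.29: restaurant meals, buyer-exempt → 0% → £0.00
Pizza slice £5.31: restaurant meals, buyer-exempt → 0% → £0.00
Wall clock £35.23: all other tangible goods → 7% → £2.4661
Sushi platter £15.69: restaurant meals, buyer-exempt → 0% → £0.00
Unrounded tax sum = £4.3148 → £4.31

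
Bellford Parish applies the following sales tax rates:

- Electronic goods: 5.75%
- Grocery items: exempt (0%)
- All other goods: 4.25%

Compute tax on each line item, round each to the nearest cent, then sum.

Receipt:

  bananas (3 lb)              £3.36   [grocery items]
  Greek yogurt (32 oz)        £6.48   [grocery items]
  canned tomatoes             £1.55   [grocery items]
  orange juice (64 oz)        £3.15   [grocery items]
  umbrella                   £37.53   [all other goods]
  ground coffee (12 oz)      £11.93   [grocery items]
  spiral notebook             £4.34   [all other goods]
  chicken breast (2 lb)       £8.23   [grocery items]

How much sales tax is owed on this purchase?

Bananas (3 lb) £3.36: grocery items → 0% → £0.00
Greek yogurt (32 oz) £6.48: grocery items → 0% → £0.00
Canned tomatoes £1.55: grocery items → 0% → £0.00
Orange juice (64 oz) £3.15: grocery items → 0% → £0.00
Umbrella £37.53: all other goods → 4.25% → £1.60
Ground coffee (12 oz) £11.93: grocery items → 0% → £0.00
Spiral notebook £4.34: all other goods → 4.25% → £0.18
Chicken breast (2 lb) £8.23: grocery items → 0% → £0.00
Total tax = £1.60 + £0.18 = £1.78

£1.78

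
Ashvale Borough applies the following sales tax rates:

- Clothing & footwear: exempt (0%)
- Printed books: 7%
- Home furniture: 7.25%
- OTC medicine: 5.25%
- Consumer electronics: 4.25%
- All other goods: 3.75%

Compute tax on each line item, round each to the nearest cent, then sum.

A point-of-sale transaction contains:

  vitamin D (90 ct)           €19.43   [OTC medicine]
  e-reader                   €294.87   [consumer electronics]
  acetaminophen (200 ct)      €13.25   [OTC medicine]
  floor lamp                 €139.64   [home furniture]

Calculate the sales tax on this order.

€24.37

Vitamin D (90 ct) €19.43: OTC medicine → 5.25% → €1.02
E-reader €294.87: consumer electronics → 4.25% → €12.53
Acetaminophen (200 ct) €13.25: OTC medicine → 5.25% → €0.70
Floor lamp €139.64: home furniture → 7.25% → €10.12
Total tax = €1.02 + €12.53 + €0.70 + €10.12 = €24.37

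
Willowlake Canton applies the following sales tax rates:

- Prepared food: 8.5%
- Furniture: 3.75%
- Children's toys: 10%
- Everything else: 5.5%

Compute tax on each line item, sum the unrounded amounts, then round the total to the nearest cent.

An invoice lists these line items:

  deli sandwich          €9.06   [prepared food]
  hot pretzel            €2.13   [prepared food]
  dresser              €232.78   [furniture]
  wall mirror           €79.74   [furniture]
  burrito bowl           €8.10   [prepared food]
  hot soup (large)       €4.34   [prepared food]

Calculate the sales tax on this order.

€13.73

Deli sandwich €9.06: prepared food → 8.5% → €0.7701
Hot pretzel €2.13: prepared food → 8.5% → €0.18105
Dresser €232.78: furniture → 3.75% → €8.72925
Wall mirror €79.74: furniture → 3.75% → €2.99025
Burrito bowl €8.10: prepared food → 8.5% → €0.6885
Hot soup (large) €4.34: prepared food → 8.5% → €0.3689
Unrounded tax sum = €13.72805 → €13.73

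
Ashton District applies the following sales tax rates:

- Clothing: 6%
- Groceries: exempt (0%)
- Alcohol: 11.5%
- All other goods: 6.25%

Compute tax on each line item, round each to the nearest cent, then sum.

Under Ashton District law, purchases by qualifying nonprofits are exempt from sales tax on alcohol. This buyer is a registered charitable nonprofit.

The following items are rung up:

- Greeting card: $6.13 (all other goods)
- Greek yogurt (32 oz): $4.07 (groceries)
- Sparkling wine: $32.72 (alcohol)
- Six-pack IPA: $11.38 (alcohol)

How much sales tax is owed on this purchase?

$0.38

Greeting card $6.13: all other goods → 6.25% → $0.38
Greek yogurt (32 oz) $4.07: groceries → 0% → $0.00
Sparkling wine $32.72: alcohol, buyer-exempt → 0% → $0.00
Six-pack IPA $11.38: alcohol, buyer-exempt → 0% → $0.00
Total tax = $0.38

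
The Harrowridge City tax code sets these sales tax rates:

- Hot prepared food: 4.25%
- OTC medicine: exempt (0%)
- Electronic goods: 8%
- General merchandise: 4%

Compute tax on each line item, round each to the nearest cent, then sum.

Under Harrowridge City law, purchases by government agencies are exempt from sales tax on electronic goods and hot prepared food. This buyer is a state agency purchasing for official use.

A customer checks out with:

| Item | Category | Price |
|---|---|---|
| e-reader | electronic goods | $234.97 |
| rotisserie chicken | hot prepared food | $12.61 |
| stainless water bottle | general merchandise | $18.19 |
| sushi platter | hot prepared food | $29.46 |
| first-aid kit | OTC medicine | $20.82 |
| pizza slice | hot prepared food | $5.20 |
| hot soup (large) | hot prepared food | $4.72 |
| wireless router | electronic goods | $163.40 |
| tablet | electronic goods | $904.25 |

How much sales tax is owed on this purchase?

$0.73

E-reader $234.97: electronic goods, buyer-exempt → 0% → $0.00
Rotisserie chicken $12.61: hot prepared food, buyer-exempt → 0% → $0.00
Stainless water bottle $18.19: general merchandise → 4% → $0.73
Sushi platter $29.46: hot prepared food, buyer-exempt → 0% → $0.00
First-aid kit $20.82: OTC medicine → 0% → $0.00
Pizza slice $5.20: hot prepared food, buyer-exempt → 0% → $0.00
Hot soup (large) $4.72: hot prepared food, buyer-exempt → 0% → $0.00
Wireless router $163.40: electronic goods, buyer-exempt → 0% → $0.00
Tablet $904.25: electronic goods, buyer-exempt → 0% → $0.00
Total tax = $0.73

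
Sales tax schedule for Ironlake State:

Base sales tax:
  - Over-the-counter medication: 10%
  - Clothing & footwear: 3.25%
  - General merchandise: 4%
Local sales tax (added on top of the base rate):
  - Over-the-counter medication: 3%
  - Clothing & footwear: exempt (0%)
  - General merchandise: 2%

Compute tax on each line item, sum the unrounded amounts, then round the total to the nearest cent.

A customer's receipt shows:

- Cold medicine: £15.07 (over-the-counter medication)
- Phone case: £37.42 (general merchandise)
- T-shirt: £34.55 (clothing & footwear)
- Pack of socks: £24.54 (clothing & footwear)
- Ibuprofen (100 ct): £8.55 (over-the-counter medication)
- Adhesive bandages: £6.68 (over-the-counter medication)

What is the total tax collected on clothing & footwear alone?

T-shirt £34.55: clothing & footwear → 3.25% + 0% local = 3.25% → £1.122875
Pack of socks £24.54: clothing & footwear → 3.25% + 0% local = 3.25% → £0.79755
Tax on clothing & footwear: unrounded sum = £1.920425 → £1.92

£1.92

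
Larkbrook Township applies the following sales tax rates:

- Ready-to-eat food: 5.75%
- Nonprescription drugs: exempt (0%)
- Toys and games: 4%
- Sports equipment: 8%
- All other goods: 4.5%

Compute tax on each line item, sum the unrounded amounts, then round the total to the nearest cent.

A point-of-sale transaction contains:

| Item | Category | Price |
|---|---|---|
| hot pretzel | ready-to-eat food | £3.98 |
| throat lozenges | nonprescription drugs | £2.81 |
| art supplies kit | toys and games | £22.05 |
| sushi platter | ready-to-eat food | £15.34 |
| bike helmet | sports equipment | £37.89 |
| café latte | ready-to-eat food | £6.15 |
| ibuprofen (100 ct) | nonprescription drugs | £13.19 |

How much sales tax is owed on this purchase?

Hot pretzel £3.98: ready-to-eat food → 5.75% → £0.22885
Throat lozenges £2.81: nonprescription drugs → 0% → £0.00
Art supplies kit £22.05: toys and games → 4% → £0.882
Sushi platter £15.34: ready-to-eat food → 5.75% → £0.88205
Bike helmet £37.89: sports equipment → 8% → £3.0312
Café latte £6.15: ready-to-eat food → 5.75% → £0.353625
Ibuprofen (100 ct) £13.19: nonprescription drugs → 0% → £0.00
Unrounded tax sum = £5.377725 → £5.38

£5.38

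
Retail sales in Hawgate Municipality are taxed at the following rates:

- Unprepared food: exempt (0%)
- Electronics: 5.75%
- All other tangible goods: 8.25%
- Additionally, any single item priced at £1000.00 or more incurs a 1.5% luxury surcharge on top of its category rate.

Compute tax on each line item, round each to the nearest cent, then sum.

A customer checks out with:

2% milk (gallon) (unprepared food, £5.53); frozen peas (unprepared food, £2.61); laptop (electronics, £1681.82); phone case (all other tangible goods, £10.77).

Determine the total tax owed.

£122.82

2% milk (gallon) £5.53: unprepared food → 0% → £0.00
Frozen peas £2.61: unprepared food → 0% → £0.00
Laptop £1681.82: electronics → 5.75% + 1.5% surcharge = 7.25% → £121.93
Phone case £10.77: all other tangible goods → 8.25% → £0.89
Total tax = £121.93 + £0.89 = £122.82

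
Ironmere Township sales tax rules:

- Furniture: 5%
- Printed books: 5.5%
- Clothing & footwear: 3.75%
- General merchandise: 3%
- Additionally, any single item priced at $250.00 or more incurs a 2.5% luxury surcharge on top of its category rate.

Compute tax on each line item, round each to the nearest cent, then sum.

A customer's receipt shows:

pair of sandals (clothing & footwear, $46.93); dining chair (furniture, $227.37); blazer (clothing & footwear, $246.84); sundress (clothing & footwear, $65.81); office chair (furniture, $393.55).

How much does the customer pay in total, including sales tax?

Pair of sandals $46.93: clothing & footwear → 3.75% → $1.76
Dining chair $227.37: furniture → 5% → $11.37
Blazer $246.84: clothing & footwear → 3.75% → $9.26
Sundress $65.81: clothing & footwear → 3.75% → $2.47
Office chair $393.55: furniture → 5% + 2.5% surcharge = 7.5% → $29.52
Subtotal = $980.50; tax = $54.38; total due = $1034.88

$1034.88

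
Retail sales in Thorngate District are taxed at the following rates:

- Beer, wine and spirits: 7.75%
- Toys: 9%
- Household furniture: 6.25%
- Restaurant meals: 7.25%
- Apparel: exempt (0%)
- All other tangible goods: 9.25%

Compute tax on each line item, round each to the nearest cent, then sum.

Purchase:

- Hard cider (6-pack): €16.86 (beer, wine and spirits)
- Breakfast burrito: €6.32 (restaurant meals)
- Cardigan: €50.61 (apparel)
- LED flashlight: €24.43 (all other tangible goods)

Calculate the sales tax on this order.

€4.03

Hard cider (6-pack) €16.86: beer, wine and spirits → 7.75% → €1.31
Breakfast burrito €6.32: restaurant meals → 7.25% → €0.46
Cardigan €50.61: apparel → 0% → €0.00
LED flashlight €24.43: all other tangible goods → 9.25% → €2.26
Total tax = €1.31 + €0.46 + €2.26 = €4.03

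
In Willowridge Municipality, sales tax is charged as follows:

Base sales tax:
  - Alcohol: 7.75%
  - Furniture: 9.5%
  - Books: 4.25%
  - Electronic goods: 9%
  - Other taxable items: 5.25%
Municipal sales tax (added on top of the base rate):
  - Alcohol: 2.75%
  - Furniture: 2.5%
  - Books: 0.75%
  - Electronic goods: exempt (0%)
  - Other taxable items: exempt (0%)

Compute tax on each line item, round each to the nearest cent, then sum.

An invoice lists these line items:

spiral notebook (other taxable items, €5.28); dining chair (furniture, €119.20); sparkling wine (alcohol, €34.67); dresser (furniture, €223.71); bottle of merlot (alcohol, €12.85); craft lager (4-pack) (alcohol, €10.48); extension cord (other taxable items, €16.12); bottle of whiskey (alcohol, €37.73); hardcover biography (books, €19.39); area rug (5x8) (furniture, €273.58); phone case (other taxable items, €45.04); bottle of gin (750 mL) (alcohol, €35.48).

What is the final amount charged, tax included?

€925.75

Spiral notebook €5.28: other taxable items → 5.25% + 0% municipal = 5.25% → €0.28
Dining chair €119.20: furniture → 9.5% + 2.5% municipal = 12% → €14.30
Sparkling wine €34.67: alcohol → 7.75% + 2.75% municipal = 10.5% → €3.64
Dresser €223.71: furniture → 9.5% + 2.5% municipal = 12% → €26.85
Bottle of merlot €12.85: alcohol → 7.75% + 2.75% municipal = 10.5% → €1.35
Craft lager (4-pack) €10.48: alcohol → 7.75% + 2.75% municipal = 10.5% → €1.10
Extension cord €16.12: other taxable items → 5.25% + 0% municipal = 5.25% → €0.85
Bottle of whiskey €37.73: alcohol → 7.75% + 2.75% municipal = 10.5% → €3.96
Hardcover biography €19.39: books → 4.25% + 0.75% municipal = 5% → €0.97
Area rug (5x8) €273.58: furniture → 9.5% + 2.5% municipal = 12% → €32.83
Phone case €45.04: other taxable items → 5.25% + 0% municipal = 5.25% → €2.36
Bottle of gin (750 mL) €35.48: alcohol → 7.75% + 2.75% municipal = 10.5% → €3.73
Subtotal = €833.53; tax = €92.22; total due = €925.75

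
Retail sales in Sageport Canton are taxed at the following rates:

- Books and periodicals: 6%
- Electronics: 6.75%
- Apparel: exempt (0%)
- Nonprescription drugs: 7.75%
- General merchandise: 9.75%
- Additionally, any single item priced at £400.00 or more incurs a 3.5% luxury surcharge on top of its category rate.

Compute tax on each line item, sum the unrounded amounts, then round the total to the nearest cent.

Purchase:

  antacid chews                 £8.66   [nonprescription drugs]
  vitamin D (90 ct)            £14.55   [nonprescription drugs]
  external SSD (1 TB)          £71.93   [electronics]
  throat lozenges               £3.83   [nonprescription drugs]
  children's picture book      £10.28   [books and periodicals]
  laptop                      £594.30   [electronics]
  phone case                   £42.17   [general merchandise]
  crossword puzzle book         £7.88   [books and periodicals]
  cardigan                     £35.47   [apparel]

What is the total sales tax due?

£73.07

Antacid chews £8.66: nonprescription drugs → 7.75% → £0.67115
Vitamin D (90 ct) £14.55: nonprescription drugs → 7.75% → £1.127625
External SSD (1 TB) £71.93: electronics → 6.75% → £4.855275
Throat lozenges £3.83: nonprescription drugs → 7.75% → £0.296825
Children's picture book £10.28: books and periodicals → 6% → £0.6168
Laptop £594.30: electronics → 6.75% + 3.5% surcharge = 10.25% → £60.91575
Phone case £42.17: general merchandise → 9.75% → £4.111575
Crossword puzzle book £7.88: books and periodicals → 6% → £0.4728
Cardigan £35.47: apparel → 0% → £0.00
Unrounded tax sum = £73.0678 → £73.07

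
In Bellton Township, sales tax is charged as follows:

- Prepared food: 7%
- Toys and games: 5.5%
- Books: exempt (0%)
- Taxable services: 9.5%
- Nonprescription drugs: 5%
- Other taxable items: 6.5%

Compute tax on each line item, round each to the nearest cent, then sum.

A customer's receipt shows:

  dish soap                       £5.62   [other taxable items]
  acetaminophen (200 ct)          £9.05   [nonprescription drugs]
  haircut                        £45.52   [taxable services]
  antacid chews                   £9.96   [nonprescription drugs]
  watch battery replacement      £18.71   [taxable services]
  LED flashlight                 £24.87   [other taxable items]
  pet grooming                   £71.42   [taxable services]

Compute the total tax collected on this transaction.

£15.82

Dish soap £5.62: other taxable items → 6.5% → £0.37
Acetaminophen (200 ct) £9.05: nonprescription drugs → 5% → £0.45
Haircut £45.52: taxable services → 9.5% → £4.32
Antacid chews £9.96: nonprescription drugs → 5% → £0.50
Watch battery replacement £18.71: taxable services → 9.5% → £1.78
LED flashlight £24.87: other taxable items → 6.5% → £1.62
Pet grooming £71.42: taxable services → 9.5% → £6.78
Total tax = £0.37 + £0.45 + £4.32 + £0.50 + £1.78 + £1.62 + £6.78 = £15.82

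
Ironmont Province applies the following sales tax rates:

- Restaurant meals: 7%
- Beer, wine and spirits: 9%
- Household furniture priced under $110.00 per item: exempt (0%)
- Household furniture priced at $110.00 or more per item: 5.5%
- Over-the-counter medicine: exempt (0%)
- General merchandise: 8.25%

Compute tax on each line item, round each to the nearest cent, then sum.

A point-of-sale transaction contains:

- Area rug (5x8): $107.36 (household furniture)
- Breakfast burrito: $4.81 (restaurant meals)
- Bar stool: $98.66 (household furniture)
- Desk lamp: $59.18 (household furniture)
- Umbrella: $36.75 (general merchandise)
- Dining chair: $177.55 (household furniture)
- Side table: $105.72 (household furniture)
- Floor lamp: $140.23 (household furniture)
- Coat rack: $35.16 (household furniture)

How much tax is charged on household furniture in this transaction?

$17.48

Area rug (5x8) $107.36: household furniture, under $110.00 → 0% → $0.00
Bar stool $98.66: household furniture, under $110.00 → 0% → $0.00
Desk lamp $59.18: household furniture, under $110.00 → 0% → $0.00
Dining chair $177.55: household furniture, $110.00 or more → 5.5% → $9.77
Side table $105.72: household furniture, under $110.00 → 0% → $0.00
Floor lamp $140.23: household furniture, $110.00 or more → 5.5% → $7.71
Coat rack $35.16: household furniture, under $110.00 → 0% → $0.00
Tax on household furniture = $0.00 + $0.00 + $0.00 + $9.77 + $0.00 + $7.71 + $0.00 = $17.48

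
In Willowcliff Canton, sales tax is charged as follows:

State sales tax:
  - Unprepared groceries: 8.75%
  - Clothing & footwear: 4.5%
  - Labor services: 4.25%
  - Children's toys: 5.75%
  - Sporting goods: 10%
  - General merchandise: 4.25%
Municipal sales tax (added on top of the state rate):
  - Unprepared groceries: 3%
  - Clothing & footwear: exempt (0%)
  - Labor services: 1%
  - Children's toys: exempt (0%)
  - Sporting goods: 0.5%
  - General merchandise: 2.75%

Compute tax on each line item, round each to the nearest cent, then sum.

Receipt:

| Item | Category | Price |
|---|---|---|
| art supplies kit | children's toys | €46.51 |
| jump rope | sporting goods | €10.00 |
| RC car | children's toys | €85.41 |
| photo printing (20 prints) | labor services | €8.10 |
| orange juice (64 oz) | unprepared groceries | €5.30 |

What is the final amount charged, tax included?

Art supplies kit €46.51: children's toys → 5.75% + 0% municipal = 5.75% → €2.67
Jump rope €10.00: sporting goods → 10% + 0.5% municipal = 10.5% → €1.05
RC car €85.41: children's toys → 5.75% + 0% municipal = 5.75% → €4.91
Photo printing (20 prints) €8.10: labor services → 4.25% + 1% municipal = 5.25% → €0.43
Orange juice (64 oz) €5.30: unprepared groceries → 8.75% + 3% municipal = 11.75% → €0.62
Subtotal = €155.32; tax = €9.68; total due = €165.00

€165.00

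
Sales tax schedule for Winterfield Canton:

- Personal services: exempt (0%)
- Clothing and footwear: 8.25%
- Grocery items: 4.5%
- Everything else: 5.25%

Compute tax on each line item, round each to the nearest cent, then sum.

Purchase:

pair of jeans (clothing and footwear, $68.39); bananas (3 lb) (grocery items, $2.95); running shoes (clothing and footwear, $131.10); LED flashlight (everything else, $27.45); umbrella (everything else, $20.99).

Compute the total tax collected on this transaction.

$19.13

Pair of jeans $68.39: clothing and footwear → 8.25% → $5.64
Bananas (3 lb) $2.95: grocery items → 4.5% → $0.13
Running shoes $131.10: clothing and footwear → 8.25% → $10.82
LED flashlight $27.45: everything else → 5.25% → $1.44
Umbrella $20.99: everything else → 5.25% → $1.10
Total tax = $5.64 + $0.13 + $10.82 + $1.44 + $1.10 = $19.13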